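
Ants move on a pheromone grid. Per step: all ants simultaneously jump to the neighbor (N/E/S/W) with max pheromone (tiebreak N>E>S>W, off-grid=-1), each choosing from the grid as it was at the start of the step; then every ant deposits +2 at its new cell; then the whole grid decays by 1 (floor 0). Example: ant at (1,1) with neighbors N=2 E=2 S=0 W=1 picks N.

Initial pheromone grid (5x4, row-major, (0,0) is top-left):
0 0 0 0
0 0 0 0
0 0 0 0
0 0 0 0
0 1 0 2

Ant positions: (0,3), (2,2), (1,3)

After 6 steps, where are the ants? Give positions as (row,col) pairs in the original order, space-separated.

Step 1: ant0:(0,3)->S->(1,3) | ant1:(2,2)->N->(1,2) | ant2:(1,3)->N->(0,3)
  grid max=1 at (0,3)
Step 2: ant0:(1,3)->N->(0,3) | ant1:(1,2)->E->(1,3) | ant2:(0,3)->S->(1,3)
  grid max=4 at (1,3)
Step 3: ant0:(0,3)->S->(1,3) | ant1:(1,3)->N->(0,3) | ant2:(1,3)->N->(0,3)
  grid max=5 at (0,3)
Step 4: ant0:(1,3)->N->(0,3) | ant1:(0,3)->S->(1,3) | ant2:(0,3)->S->(1,3)
  grid max=8 at (1,3)
Step 5: ant0:(0,3)->S->(1,3) | ant1:(1,3)->N->(0,3) | ant2:(1,3)->N->(0,3)
  grid max=9 at (0,3)
Step 6: ant0:(1,3)->N->(0,3) | ant1:(0,3)->S->(1,3) | ant2:(0,3)->S->(1,3)
  grid max=12 at (1,3)

(0,3) (1,3) (1,3)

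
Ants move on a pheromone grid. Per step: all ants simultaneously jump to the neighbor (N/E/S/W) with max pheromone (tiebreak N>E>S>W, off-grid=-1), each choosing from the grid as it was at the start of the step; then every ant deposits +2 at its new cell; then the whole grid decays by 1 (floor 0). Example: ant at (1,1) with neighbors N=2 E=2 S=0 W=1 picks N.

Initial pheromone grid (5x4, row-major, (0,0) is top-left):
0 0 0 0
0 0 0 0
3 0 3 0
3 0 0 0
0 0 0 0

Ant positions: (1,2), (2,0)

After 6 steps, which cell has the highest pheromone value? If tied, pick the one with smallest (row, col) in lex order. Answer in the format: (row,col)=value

Answer: (2,0)=3

Derivation:
Step 1: ant0:(1,2)->S->(2,2) | ant1:(2,0)->S->(3,0)
  grid max=4 at (2,2)
Step 2: ant0:(2,2)->N->(1,2) | ant1:(3,0)->N->(2,0)
  grid max=3 at (2,0)
Step 3: ant0:(1,2)->S->(2,2) | ant1:(2,0)->S->(3,0)
  grid max=4 at (2,2)
Step 4: ant0:(2,2)->N->(1,2) | ant1:(3,0)->N->(2,0)
  grid max=3 at (2,0)
Step 5: ant0:(1,2)->S->(2,2) | ant1:(2,0)->S->(3,0)
  grid max=4 at (2,2)
Step 6: ant0:(2,2)->N->(1,2) | ant1:(3,0)->N->(2,0)
  grid max=3 at (2,0)
Final grid:
  0 0 0 0
  0 0 1 0
  3 0 3 0
  3 0 0 0
  0 0 0 0
Max pheromone 3 at (2,0)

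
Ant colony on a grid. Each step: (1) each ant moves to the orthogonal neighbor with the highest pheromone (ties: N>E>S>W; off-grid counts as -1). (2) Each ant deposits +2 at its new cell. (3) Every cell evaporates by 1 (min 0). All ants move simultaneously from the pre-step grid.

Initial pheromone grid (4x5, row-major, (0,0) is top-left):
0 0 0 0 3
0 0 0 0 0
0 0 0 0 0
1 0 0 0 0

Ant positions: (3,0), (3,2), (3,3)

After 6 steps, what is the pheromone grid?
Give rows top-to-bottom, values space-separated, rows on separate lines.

After step 1: ants at (2,0),(2,2),(2,3)
  0 0 0 0 2
  0 0 0 0 0
  1 0 1 1 0
  0 0 0 0 0
After step 2: ants at (1,0),(2,3),(2,2)
  0 0 0 0 1
  1 0 0 0 0
  0 0 2 2 0
  0 0 0 0 0
After step 3: ants at (0,0),(2,2),(2,3)
  1 0 0 0 0
  0 0 0 0 0
  0 0 3 3 0
  0 0 0 0 0
After step 4: ants at (0,1),(2,3),(2,2)
  0 1 0 0 0
  0 0 0 0 0
  0 0 4 4 0
  0 0 0 0 0
After step 5: ants at (0,2),(2,2),(2,3)
  0 0 1 0 0
  0 0 0 0 0
  0 0 5 5 0
  0 0 0 0 0
After step 6: ants at (0,3),(2,3),(2,2)
  0 0 0 1 0
  0 0 0 0 0
  0 0 6 6 0
  0 0 0 0 0

0 0 0 1 0
0 0 0 0 0
0 0 6 6 0
0 0 0 0 0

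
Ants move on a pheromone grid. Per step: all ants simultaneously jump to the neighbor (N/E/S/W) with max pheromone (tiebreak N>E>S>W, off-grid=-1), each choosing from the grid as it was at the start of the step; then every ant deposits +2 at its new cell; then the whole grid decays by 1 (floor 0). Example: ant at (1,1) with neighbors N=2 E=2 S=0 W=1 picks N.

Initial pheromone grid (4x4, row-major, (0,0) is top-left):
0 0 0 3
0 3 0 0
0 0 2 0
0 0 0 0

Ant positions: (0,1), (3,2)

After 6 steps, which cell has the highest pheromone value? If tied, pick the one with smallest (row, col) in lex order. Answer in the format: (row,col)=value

Step 1: ant0:(0,1)->S->(1,1) | ant1:(3,2)->N->(2,2)
  grid max=4 at (1,1)
Step 2: ant0:(1,1)->N->(0,1) | ant1:(2,2)->N->(1,2)
  grid max=3 at (1,1)
Step 3: ant0:(0,1)->S->(1,1) | ant1:(1,2)->W->(1,1)
  grid max=6 at (1,1)
Step 4: ant0:(1,1)->N->(0,1) | ant1:(1,1)->N->(0,1)
  grid max=5 at (1,1)
Step 5: ant0:(0,1)->S->(1,1) | ant1:(0,1)->S->(1,1)
  grid max=8 at (1,1)
Step 6: ant0:(1,1)->N->(0,1) | ant1:(1,1)->N->(0,1)
  grid max=7 at (1,1)
Final grid:
  0 5 0 0
  0 7 0 0
  0 0 0 0
  0 0 0 0
Max pheromone 7 at (1,1)

Answer: (1,1)=7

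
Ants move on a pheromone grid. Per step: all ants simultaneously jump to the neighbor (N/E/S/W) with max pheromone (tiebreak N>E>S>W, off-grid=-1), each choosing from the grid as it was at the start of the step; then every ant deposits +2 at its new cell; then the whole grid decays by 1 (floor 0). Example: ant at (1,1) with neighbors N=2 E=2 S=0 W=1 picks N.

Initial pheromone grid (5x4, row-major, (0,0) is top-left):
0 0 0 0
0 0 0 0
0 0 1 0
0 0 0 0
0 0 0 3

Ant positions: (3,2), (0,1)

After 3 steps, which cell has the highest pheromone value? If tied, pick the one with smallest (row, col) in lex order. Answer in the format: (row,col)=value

Step 1: ant0:(3,2)->N->(2,2) | ant1:(0,1)->E->(0,2)
  grid max=2 at (2,2)
Step 2: ant0:(2,2)->N->(1,2) | ant1:(0,2)->E->(0,3)
  grid max=1 at (0,3)
Step 3: ant0:(1,2)->S->(2,2) | ant1:(0,3)->S->(1,3)
  grid max=2 at (2,2)
Final grid:
  0 0 0 0
  0 0 0 1
  0 0 2 0
  0 0 0 0
  0 0 0 0
Max pheromone 2 at (2,2)

Answer: (2,2)=2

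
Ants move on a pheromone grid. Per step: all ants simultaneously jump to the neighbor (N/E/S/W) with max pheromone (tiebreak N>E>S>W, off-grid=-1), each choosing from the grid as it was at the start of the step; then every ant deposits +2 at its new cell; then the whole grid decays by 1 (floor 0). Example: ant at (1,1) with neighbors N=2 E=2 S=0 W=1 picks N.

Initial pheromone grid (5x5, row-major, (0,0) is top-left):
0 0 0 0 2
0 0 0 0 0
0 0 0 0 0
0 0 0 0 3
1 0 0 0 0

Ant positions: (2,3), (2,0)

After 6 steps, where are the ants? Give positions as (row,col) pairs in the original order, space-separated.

Step 1: ant0:(2,3)->N->(1,3) | ant1:(2,0)->N->(1,0)
  grid max=2 at (3,4)
Step 2: ant0:(1,3)->N->(0,3) | ant1:(1,0)->N->(0,0)
  grid max=1 at (0,0)
Step 3: ant0:(0,3)->E->(0,4) | ant1:(0,0)->E->(0,1)
  grid max=1 at (0,1)
Step 4: ant0:(0,4)->S->(1,4) | ant1:(0,1)->E->(0,2)
  grid max=1 at (0,2)
Step 5: ant0:(1,4)->N->(0,4) | ant1:(0,2)->E->(0,3)
  grid max=1 at (0,3)
Step 6: ant0:(0,4)->W->(0,3) | ant1:(0,3)->E->(0,4)
  grid max=2 at (0,3)

(0,3) (0,4)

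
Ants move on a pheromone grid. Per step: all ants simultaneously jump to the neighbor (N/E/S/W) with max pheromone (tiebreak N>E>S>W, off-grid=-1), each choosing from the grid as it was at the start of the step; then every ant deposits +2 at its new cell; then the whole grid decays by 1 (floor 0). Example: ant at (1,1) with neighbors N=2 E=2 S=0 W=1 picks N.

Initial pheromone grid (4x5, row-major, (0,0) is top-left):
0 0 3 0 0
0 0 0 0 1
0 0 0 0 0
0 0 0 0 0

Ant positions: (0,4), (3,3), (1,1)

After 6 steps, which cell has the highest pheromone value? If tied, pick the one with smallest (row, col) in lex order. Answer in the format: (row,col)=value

Answer: (0,4)=7

Derivation:
Step 1: ant0:(0,4)->S->(1,4) | ant1:(3,3)->N->(2,3) | ant2:(1,1)->N->(0,1)
  grid max=2 at (0,2)
Step 2: ant0:(1,4)->N->(0,4) | ant1:(2,3)->N->(1,3) | ant2:(0,1)->E->(0,2)
  grid max=3 at (0,2)
Step 3: ant0:(0,4)->S->(1,4) | ant1:(1,3)->E->(1,4) | ant2:(0,2)->E->(0,3)
  grid max=4 at (1,4)
Step 4: ant0:(1,4)->N->(0,4) | ant1:(1,4)->N->(0,4) | ant2:(0,3)->W->(0,2)
  grid max=3 at (0,2)
Step 5: ant0:(0,4)->S->(1,4) | ant1:(0,4)->S->(1,4) | ant2:(0,2)->E->(0,3)
  grid max=6 at (1,4)
Step 6: ant0:(1,4)->N->(0,4) | ant1:(1,4)->N->(0,4) | ant2:(0,3)->E->(0,4)
  grid max=7 at (0,4)
Final grid:
  0 0 1 0 7
  0 0 0 0 5
  0 0 0 0 0
  0 0 0 0 0
Max pheromone 7 at (0,4)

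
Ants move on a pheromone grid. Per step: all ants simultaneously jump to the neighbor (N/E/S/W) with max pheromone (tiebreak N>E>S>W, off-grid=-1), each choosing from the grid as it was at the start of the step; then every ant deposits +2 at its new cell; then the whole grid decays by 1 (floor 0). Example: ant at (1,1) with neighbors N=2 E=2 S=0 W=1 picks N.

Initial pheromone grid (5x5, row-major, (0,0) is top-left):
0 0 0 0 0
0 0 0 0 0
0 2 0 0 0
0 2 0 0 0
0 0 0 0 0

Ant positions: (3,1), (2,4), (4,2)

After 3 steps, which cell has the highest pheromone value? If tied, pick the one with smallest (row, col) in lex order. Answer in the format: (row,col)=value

Answer: (2,1)=5

Derivation:
Step 1: ant0:(3,1)->N->(2,1) | ant1:(2,4)->N->(1,4) | ant2:(4,2)->N->(3,2)
  grid max=3 at (2,1)
Step 2: ant0:(2,1)->S->(3,1) | ant1:(1,4)->N->(0,4) | ant2:(3,2)->W->(3,1)
  grid max=4 at (3,1)
Step 3: ant0:(3,1)->N->(2,1) | ant1:(0,4)->S->(1,4) | ant2:(3,1)->N->(2,1)
  grid max=5 at (2,1)
Final grid:
  0 0 0 0 0
  0 0 0 0 1
  0 5 0 0 0
  0 3 0 0 0
  0 0 0 0 0
Max pheromone 5 at (2,1)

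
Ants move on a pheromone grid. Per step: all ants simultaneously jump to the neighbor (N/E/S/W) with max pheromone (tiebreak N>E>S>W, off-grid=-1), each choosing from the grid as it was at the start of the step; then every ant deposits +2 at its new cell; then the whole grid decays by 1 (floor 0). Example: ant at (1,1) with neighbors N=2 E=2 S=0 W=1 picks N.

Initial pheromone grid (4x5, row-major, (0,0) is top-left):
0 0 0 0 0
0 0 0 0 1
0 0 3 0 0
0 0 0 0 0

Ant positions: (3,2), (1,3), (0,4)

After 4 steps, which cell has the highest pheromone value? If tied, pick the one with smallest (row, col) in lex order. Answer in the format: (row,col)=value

Answer: (0,4)=5

Derivation:
Step 1: ant0:(3,2)->N->(2,2) | ant1:(1,3)->E->(1,4) | ant2:(0,4)->S->(1,4)
  grid max=4 at (1,4)
Step 2: ant0:(2,2)->N->(1,2) | ant1:(1,4)->N->(0,4) | ant2:(1,4)->N->(0,4)
  grid max=3 at (0,4)
Step 3: ant0:(1,2)->S->(2,2) | ant1:(0,4)->S->(1,4) | ant2:(0,4)->S->(1,4)
  grid max=6 at (1,4)
Step 4: ant0:(2,2)->N->(1,2) | ant1:(1,4)->N->(0,4) | ant2:(1,4)->N->(0,4)
  grid max=5 at (0,4)
Final grid:
  0 0 0 0 5
  0 0 1 0 5
  0 0 3 0 0
  0 0 0 0 0
Max pheromone 5 at (0,4)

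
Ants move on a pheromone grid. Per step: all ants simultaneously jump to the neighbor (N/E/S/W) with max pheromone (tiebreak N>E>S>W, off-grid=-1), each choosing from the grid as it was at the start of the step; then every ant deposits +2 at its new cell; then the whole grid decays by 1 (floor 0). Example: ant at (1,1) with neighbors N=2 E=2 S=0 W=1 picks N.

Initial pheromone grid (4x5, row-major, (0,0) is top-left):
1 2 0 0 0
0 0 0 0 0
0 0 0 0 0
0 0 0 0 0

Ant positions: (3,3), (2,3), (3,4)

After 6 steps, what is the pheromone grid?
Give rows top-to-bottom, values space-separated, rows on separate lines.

After step 1: ants at (2,3),(1,3),(2,4)
  0 1 0 0 0
  0 0 0 1 0
  0 0 0 1 1
  0 0 0 0 0
After step 2: ants at (1,3),(2,3),(2,3)
  0 0 0 0 0
  0 0 0 2 0
  0 0 0 4 0
  0 0 0 0 0
After step 3: ants at (2,3),(1,3),(1,3)
  0 0 0 0 0
  0 0 0 5 0
  0 0 0 5 0
  0 0 0 0 0
After step 4: ants at (1,3),(2,3),(2,3)
  0 0 0 0 0
  0 0 0 6 0
  0 0 0 8 0
  0 0 0 0 0
After step 5: ants at (2,3),(1,3),(1,3)
  0 0 0 0 0
  0 0 0 9 0
  0 0 0 9 0
  0 0 0 0 0
After step 6: ants at (1,3),(2,3),(2,3)
  0 0 0 0 0
  0 0 0 10 0
  0 0 0 12 0
  0 0 0 0 0

0 0 0 0 0
0 0 0 10 0
0 0 0 12 0
0 0 0 0 0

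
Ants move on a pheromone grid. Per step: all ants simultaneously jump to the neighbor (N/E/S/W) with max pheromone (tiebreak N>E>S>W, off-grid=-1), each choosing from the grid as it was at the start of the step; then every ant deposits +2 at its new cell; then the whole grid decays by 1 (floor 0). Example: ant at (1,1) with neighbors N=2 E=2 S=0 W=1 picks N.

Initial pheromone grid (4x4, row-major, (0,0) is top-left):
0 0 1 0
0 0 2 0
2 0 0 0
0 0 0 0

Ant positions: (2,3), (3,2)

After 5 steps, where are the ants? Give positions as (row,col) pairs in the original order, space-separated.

Step 1: ant0:(2,3)->N->(1,3) | ant1:(3,2)->N->(2,2)
  grid max=1 at (1,2)
Step 2: ant0:(1,3)->W->(1,2) | ant1:(2,2)->N->(1,2)
  grid max=4 at (1,2)
Step 3: ant0:(1,2)->N->(0,2) | ant1:(1,2)->N->(0,2)
  grid max=3 at (0,2)
Step 4: ant0:(0,2)->S->(1,2) | ant1:(0,2)->S->(1,2)
  grid max=6 at (1,2)
Step 5: ant0:(1,2)->N->(0,2) | ant1:(1,2)->N->(0,2)
  grid max=5 at (0,2)

(0,2) (0,2)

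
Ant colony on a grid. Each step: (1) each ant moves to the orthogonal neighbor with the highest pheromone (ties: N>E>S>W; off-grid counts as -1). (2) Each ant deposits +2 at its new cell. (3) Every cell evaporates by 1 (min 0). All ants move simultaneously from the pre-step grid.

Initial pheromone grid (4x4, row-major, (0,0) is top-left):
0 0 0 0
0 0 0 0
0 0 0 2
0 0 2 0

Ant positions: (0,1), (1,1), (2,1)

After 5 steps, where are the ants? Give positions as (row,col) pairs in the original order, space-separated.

Step 1: ant0:(0,1)->E->(0,2) | ant1:(1,1)->N->(0,1) | ant2:(2,1)->N->(1,1)
  grid max=1 at (0,1)
Step 2: ant0:(0,2)->W->(0,1) | ant1:(0,1)->E->(0,2) | ant2:(1,1)->N->(0,1)
  grid max=4 at (0,1)
Step 3: ant0:(0,1)->E->(0,2) | ant1:(0,2)->W->(0,1) | ant2:(0,1)->E->(0,2)
  grid max=5 at (0,1)
Step 4: ant0:(0,2)->W->(0,1) | ant1:(0,1)->E->(0,2) | ant2:(0,2)->W->(0,1)
  grid max=8 at (0,1)
Step 5: ant0:(0,1)->E->(0,2) | ant1:(0,2)->W->(0,1) | ant2:(0,1)->E->(0,2)
  grid max=9 at (0,1)

(0,2) (0,1) (0,2)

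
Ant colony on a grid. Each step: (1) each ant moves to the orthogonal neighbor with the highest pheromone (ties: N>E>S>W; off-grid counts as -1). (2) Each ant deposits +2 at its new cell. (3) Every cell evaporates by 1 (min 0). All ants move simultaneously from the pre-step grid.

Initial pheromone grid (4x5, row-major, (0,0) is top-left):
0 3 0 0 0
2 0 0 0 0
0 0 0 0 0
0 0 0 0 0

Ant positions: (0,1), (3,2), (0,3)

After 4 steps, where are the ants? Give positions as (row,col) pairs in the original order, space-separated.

Step 1: ant0:(0,1)->E->(0,2) | ant1:(3,2)->N->(2,2) | ant2:(0,3)->E->(0,4)
  grid max=2 at (0,1)
Step 2: ant0:(0,2)->W->(0,1) | ant1:(2,2)->N->(1,2) | ant2:(0,4)->S->(1,4)
  grid max=3 at (0,1)
Step 3: ant0:(0,1)->E->(0,2) | ant1:(1,2)->N->(0,2) | ant2:(1,4)->N->(0,4)
  grid max=3 at (0,2)
Step 4: ant0:(0,2)->W->(0,1) | ant1:(0,2)->W->(0,1) | ant2:(0,4)->S->(1,4)
  grid max=5 at (0,1)

(0,1) (0,1) (1,4)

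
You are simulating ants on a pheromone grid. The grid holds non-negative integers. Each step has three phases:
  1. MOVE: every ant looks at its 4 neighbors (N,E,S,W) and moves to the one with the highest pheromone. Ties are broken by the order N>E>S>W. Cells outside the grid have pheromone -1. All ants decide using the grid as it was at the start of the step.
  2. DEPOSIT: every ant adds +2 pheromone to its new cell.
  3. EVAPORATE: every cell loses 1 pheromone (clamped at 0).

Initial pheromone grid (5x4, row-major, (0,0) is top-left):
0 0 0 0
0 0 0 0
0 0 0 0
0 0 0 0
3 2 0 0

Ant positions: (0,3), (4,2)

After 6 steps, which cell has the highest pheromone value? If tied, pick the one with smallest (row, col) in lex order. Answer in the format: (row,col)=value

Answer: (4,0)=3

Derivation:
Step 1: ant0:(0,3)->S->(1,3) | ant1:(4,2)->W->(4,1)
  grid max=3 at (4,1)
Step 2: ant0:(1,3)->N->(0,3) | ant1:(4,1)->W->(4,0)
  grid max=3 at (4,0)
Step 3: ant0:(0,3)->S->(1,3) | ant1:(4,0)->E->(4,1)
  grid max=3 at (4,1)
Step 4: ant0:(1,3)->N->(0,3) | ant1:(4,1)->W->(4,0)
  grid max=3 at (4,0)
Step 5: ant0:(0,3)->S->(1,3) | ant1:(4,0)->E->(4,1)
  grid max=3 at (4,1)
Step 6: ant0:(1,3)->N->(0,3) | ant1:(4,1)->W->(4,0)
  grid max=3 at (4,0)
Final grid:
  0 0 0 1
  0 0 0 0
  0 0 0 0
  0 0 0 0
  3 2 0 0
Max pheromone 3 at (4,0)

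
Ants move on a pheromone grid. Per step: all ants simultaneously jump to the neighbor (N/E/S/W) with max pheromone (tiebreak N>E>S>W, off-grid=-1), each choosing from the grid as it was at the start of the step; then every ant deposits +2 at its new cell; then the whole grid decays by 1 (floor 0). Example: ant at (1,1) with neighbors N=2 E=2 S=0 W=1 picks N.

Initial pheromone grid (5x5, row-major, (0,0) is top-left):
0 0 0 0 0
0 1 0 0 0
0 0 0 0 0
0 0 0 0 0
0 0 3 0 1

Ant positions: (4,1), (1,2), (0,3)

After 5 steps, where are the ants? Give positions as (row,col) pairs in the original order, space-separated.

Step 1: ant0:(4,1)->E->(4,2) | ant1:(1,2)->W->(1,1) | ant2:(0,3)->E->(0,4)
  grid max=4 at (4,2)
Step 2: ant0:(4,2)->N->(3,2) | ant1:(1,1)->N->(0,1) | ant2:(0,4)->S->(1,4)
  grid max=3 at (4,2)
Step 3: ant0:(3,2)->S->(4,2) | ant1:(0,1)->S->(1,1) | ant2:(1,4)->N->(0,4)
  grid max=4 at (4,2)
Step 4: ant0:(4,2)->N->(3,2) | ant1:(1,1)->N->(0,1) | ant2:(0,4)->S->(1,4)
  grid max=3 at (4,2)
Step 5: ant0:(3,2)->S->(4,2) | ant1:(0,1)->S->(1,1) | ant2:(1,4)->N->(0,4)
  grid max=4 at (4,2)

(4,2) (1,1) (0,4)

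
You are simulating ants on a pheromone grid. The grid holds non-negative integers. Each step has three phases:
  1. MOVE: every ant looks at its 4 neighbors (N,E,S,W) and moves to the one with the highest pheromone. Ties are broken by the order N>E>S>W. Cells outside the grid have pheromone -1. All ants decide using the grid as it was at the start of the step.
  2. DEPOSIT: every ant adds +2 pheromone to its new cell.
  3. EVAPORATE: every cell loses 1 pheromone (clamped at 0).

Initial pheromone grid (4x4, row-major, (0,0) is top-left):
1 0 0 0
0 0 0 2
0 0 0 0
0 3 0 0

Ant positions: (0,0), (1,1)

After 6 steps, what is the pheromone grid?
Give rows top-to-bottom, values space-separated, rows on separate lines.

After step 1: ants at (0,1),(0,1)
  0 3 0 0
  0 0 0 1
  0 0 0 0
  0 2 0 0
After step 2: ants at (0,2),(0,2)
  0 2 3 0
  0 0 0 0
  0 0 0 0
  0 1 0 0
After step 3: ants at (0,1),(0,1)
  0 5 2 0
  0 0 0 0
  0 0 0 0
  0 0 0 0
After step 4: ants at (0,2),(0,2)
  0 4 5 0
  0 0 0 0
  0 0 0 0
  0 0 0 0
After step 5: ants at (0,1),(0,1)
  0 7 4 0
  0 0 0 0
  0 0 0 0
  0 0 0 0
After step 6: ants at (0,2),(0,2)
  0 6 7 0
  0 0 0 0
  0 0 0 0
  0 0 0 0

0 6 7 0
0 0 0 0
0 0 0 0
0 0 0 0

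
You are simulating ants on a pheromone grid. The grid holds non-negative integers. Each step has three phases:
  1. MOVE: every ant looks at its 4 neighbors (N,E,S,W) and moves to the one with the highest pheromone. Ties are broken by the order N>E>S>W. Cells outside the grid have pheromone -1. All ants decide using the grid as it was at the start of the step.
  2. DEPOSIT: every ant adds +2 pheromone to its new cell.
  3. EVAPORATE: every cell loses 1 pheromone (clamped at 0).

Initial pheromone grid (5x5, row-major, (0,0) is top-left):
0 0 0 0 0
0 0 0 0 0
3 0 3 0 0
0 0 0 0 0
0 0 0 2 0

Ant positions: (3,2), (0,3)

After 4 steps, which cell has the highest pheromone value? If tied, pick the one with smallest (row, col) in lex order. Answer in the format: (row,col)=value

Answer: (2,2)=3

Derivation:
Step 1: ant0:(3,2)->N->(2,2) | ant1:(0,3)->E->(0,4)
  grid max=4 at (2,2)
Step 2: ant0:(2,2)->N->(1,2) | ant1:(0,4)->S->(1,4)
  grid max=3 at (2,2)
Step 3: ant0:(1,2)->S->(2,2) | ant1:(1,4)->N->(0,4)
  grid max=4 at (2,2)
Step 4: ant0:(2,2)->N->(1,2) | ant1:(0,4)->S->(1,4)
  grid max=3 at (2,2)
Final grid:
  0 0 0 0 0
  0 0 1 0 1
  0 0 3 0 0
  0 0 0 0 0
  0 0 0 0 0
Max pheromone 3 at (2,2)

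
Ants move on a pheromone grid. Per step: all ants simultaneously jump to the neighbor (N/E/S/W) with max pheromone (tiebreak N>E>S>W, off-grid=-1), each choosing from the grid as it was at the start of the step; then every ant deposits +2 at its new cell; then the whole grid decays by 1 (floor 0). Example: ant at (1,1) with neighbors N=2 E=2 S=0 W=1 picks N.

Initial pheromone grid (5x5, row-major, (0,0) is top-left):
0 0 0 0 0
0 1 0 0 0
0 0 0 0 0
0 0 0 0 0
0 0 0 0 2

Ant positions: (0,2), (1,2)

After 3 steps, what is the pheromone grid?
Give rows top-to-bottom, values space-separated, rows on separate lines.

After step 1: ants at (0,3),(1,1)
  0 0 0 1 0
  0 2 0 0 0
  0 0 0 0 0
  0 0 0 0 0
  0 0 0 0 1
After step 2: ants at (0,4),(0,1)
  0 1 0 0 1
  0 1 0 0 0
  0 0 0 0 0
  0 0 0 0 0
  0 0 0 0 0
After step 3: ants at (1,4),(1,1)
  0 0 0 0 0
  0 2 0 0 1
  0 0 0 0 0
  0 0 0 0 0
  0 0 0 0 0

0 0 0 0 0
0 2 0 0 1
0 0 0 0 0
0 0 0 0 0
0 0 0 0 0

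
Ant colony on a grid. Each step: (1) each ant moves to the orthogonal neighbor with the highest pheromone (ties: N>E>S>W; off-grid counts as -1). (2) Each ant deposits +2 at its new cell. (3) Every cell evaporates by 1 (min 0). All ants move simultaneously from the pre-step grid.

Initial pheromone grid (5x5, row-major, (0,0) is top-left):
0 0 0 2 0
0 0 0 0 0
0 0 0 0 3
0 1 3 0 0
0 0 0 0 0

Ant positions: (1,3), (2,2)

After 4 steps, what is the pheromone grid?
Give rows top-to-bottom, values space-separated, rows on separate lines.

After step 1: ants at (0,3),(3,2)
  0 0 0 3 0
  0 0 0 0 0
  0 0 0 0 2
  0 0 4 0 0
  0 0 0 0 0
After step 2: ants at (0,4),(2,2)
  0 0 0 2 1
  0 0 0 0 0
  0 0 1 0 1
  0 0 3 0 0
  0 0 0 0 0
After step 3: ants at (0,3),(3,2)
  0 0 0 3 0
  0 0 0 0 0
  0 0 0 0 0
  0 0 4 0 0
  0 0 0 0 0
After step 4: ants at (0,4),(2,2)
  0 0 0 2 1
  0 0 0 0 0
  0 0 1 0 0
  0 0 3 0 0
  0 0 0 0 0

0 0 0 2 1
0 0 0 0 0
0 0 1 0 0
0 0 3 0 0
0 0 0 0 0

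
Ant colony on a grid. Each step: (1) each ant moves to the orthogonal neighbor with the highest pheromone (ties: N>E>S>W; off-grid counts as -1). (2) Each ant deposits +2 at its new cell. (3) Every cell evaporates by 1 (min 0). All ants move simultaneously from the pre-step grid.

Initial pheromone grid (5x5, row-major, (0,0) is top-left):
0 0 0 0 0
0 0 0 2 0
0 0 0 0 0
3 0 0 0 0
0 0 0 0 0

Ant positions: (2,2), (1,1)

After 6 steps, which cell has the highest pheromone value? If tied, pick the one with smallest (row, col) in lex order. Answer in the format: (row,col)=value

Answer: (1,3)=6

Derivation:
Step 1: ant0:(2,2)->N->(1,2) | ant1:(1,1)->N->(0,1)
  grid max=2 at (3,0)
Step 2: ant0:(1,2)->E->(1,3) | ant1:(0,1)->E->(0,2)
  grid max=2 at (1,3)
Step 3: ant0:(1,3)->N->(0,3) | ant1:(0,2)->E->(0,3)
  grid max=3 at (0,3)
Step 4: ant0:(0,3)->S->(1,3) | ant1:(0,3)->S->(1,3)
  grid max=4 at (1,3)
Step 5: ant0:(1,3)->N->(0,3) | ant1:(1,3)->N->(0,3)
  grid max=5 at (0,3)
Step 6: ant0:(0,3)->S->(1,3) | ant1:(0,3)->S->(1,3)
  grid max=6 at (1,3)
Final grid:
  0 0 0 4 0
  0 0 0 6 0
  0 0 0 0 0
  0 0 0 0 0
  0 0 0 0 0
Max pheromone 6 at (1,3)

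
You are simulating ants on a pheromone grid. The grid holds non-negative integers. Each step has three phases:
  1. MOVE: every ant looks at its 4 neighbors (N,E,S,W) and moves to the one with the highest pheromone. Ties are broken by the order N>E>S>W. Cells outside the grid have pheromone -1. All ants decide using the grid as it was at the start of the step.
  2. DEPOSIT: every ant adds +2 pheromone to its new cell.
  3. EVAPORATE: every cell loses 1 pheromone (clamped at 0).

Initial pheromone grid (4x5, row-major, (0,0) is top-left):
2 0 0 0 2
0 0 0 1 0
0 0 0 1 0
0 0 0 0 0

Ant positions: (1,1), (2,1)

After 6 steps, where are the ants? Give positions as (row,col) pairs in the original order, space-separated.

Step 1: ant0:(1,1)->N->(0,1) | ant1:(2,1)->N->(1,1)
  grid max=1 at (0,0)
Step 2: ant0:(0,1)->S->(1,1) | ant1:(1,1)->N->(0,1)
  grid max=2 at (0,1)
Step 3: ant0:(1,1)->N->(0,1) | ant1:(0,1)->S->(1,1)
  grid max=3 at (0,1)
Step 4: ant0:(0,1)->S->(1,1) | ant1:(1,1)->N->(0,1)
  grid max=4 at (0,1)
Step 5: ant0:(1,1)->N->(0,1) | ant1:(0,1)->S->(1,1)
  grid max=5 at (0,1)
Step 6: ant0:(0,1)->S->(1,1) | ant1:(1,1)->N->(0,1)
  grid max=6 at (0,1)

(1,1) (0,1)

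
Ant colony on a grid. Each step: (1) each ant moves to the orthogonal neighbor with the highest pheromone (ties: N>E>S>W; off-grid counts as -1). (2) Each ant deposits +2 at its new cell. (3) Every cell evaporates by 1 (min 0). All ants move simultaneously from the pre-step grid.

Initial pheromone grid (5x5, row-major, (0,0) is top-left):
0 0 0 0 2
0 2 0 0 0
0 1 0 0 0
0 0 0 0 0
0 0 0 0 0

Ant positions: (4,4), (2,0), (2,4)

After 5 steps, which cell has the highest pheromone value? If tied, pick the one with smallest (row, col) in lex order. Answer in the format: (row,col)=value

Step 1: ant0:(4,4)->N->(3,4) | ant1:(2,0)->E->(2,1) | ant2:(2,4)->N->(1,4)
  grid max=2 at (2,1)
Step 2: ant0:(3,4)->N->(2,4) | ant1:(2,1)->N->(1,1) | ant2:(1,4)->N->(0,4)
  grid max=2 at (0,4)
Step 3: ant0:(2,4)->N->(1,4) | ant1:(1,1)->S->(2,1) | ant2:(0,4)->S->(1,4)
  grid max=3 at (1,4)
Step 4: ant0:(1,4)->N->(0,4) | ant1:(2,1)->N->(1,1) | ant2:(1,4)->N->(0,4)
  grid max=4 at (0,4)
Step 5: ant0:(0,4)->S->(1,4) | ant1:(1,1)->S->(2,1) | ant2:(0,4)->S->(1,4)
  grid max=5 at (1,4)
Final grid:
  0 0 0 0 3
  0 1 0 0 5
  0 2 0 0 0
  0 0 0 0 0
  0 0 0 0 0
Max pheromone 5 at (1,4)

Answer: (1,4)=5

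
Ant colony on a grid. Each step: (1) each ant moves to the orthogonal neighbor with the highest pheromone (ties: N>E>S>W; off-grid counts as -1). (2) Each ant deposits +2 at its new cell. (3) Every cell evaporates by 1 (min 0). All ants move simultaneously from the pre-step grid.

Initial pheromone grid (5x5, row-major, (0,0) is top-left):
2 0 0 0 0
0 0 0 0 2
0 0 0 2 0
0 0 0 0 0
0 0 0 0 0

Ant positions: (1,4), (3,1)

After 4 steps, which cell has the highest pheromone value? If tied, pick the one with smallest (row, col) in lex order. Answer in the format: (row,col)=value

Step 1: ant0:(1,4)->N->(0,4) | ant1:(3,1)->N->(2,1)
  grid max=1 at (0,0)
Step 2: ant0:(0,4)->S->(1,4) | ant1:(2,1)->N->(1,1)
  grid max=2 at (1,4)
Step 3: ant0:(1,4)->N->(0,4) | ant1:(1,1)->N->(0,1)
  grid max=1 at (0,1)
Step 4: ant0:(0,4)->S->(1,4) | ant1:(0,1)->E->(0,2)
  grid max=2 at (1,4)
Final grid:
  0 0 1 0 0
  0 0 0 0 2
  0 0 0 0 0
  0 0 0 0 0
  0 0 0 0 0
Max pheromone 2 at (1,4)

Answer: (1,4)=2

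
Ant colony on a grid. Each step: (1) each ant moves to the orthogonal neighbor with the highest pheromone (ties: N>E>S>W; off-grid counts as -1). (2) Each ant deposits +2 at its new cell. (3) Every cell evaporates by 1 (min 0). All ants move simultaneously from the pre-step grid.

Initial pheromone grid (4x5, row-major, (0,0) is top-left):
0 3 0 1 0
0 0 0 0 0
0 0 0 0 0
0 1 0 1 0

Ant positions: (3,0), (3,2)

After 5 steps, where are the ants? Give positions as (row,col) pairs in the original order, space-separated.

Step 1: ant0:(3,0)->E->(3,1) | ant1:(3,2)->E->(3,3)
  grid max=2 at (0,1)
Step 2: ant0:(3,1)->N->(2,1) | ant1:(3,3)->N->(2,3)
  grid max=1 at (0,1)
Step 3: ant0:(2,1)->S->(3,1) | ant1:(2,3)->S->(3,3)
  grid max=2 at (3,1)
Step 4: ant0:(3,1)->N->(2,1) | ant1:(3,3)->N->(2,3)
  grid max=1 at (2,1)
Step 5: ant0:(2,1)->S->(3,1) | ant1:(2,3)->S->(3,3)
  grid max=2 at (3,1)

(3,1) (3,3)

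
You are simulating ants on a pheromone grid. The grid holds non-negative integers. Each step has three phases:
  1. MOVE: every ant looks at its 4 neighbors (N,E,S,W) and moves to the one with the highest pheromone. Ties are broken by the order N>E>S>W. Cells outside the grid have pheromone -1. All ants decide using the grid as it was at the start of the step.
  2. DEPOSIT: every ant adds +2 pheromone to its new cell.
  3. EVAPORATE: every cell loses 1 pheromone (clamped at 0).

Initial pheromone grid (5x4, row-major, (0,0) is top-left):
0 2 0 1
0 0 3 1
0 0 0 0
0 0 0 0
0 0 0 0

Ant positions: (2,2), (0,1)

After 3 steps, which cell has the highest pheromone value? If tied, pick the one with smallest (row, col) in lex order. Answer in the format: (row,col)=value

Answer: (1,2)=6

Derivation:
Step 1: ant0:(2,2)->N->(1,2) | ant1:(0,1)->E->(0,2)
  grid max=4 at (1,2)
Step 2: ant0:(1,2)->N->(0,2) | ant1:(0,2)->S->(1,2)
  grid max=5 at (1,2)
Step 3: ant0:(0,2)->S->(1,2) | ant1:(1,2)->N->(0,2)
  grid max=6 at (1,2)
Final grid:
  0 0 3 0
  0 0 6 0
  0 0 0 0
  0 0 0 0
  0 0 0 0
Max pheromone 6 at (1,2)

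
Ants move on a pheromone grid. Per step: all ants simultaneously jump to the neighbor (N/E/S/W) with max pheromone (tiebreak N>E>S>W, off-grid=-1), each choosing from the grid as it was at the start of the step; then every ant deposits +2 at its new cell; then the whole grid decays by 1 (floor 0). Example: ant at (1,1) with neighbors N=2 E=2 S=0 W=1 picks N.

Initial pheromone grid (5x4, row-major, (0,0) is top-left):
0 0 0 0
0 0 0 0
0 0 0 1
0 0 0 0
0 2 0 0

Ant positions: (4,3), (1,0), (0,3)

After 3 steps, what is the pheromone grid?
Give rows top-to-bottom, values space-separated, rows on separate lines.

After step 1: ants at (3,3),(0,0),(1,3)
  1 0 0 0
  0 0 0 1
  0 0 0 0
  0 0 0 1
  0 1 0 0
After step 2: ants at (2,3),(0,1),(0,3)
  0 1 0 1
  0 0 0 0
  0 0 0 1
  0 0 0 0
  0 0 0 0
After step 3: ants at (1,3),(0,2),(1,3)
  0 0 1 0
  0 0 0 3
  0 0 0 0
  0 0 0 0
  0 0 0 0

0 0 1 0
0 0 0 3
0 0 0 0
0 0 0 0
0 0 0 0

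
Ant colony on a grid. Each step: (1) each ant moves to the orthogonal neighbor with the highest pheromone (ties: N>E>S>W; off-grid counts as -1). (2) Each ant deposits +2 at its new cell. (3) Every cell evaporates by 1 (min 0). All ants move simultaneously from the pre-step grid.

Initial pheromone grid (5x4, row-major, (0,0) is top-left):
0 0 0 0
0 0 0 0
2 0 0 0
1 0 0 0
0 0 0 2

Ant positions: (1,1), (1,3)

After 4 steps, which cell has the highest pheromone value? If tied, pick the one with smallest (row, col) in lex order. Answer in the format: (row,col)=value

Step 1: ant0:(1,1)->N->(0,1) | ant1:(1,3)->N->(0,3)
  grid max=1 at (0,1)
Step 2: ant0:(0,1)->E->(0,2) | ant1:(0,3)->S->(1,3)
  grid max=1 at (0,2)
Step 3: ant0:(0,2)->E->(0,3) | ant1:(1,3)->N->(0,3)
  grid max=3 at (0,3)
Step 4: ant0:(0,3)->S->(1,3) | ant1:(0,3)->S->(1,3)
  grid max=3 at (1,3)
Final grid:
  0 0 0 2
  0 0 0 3
  0 0 0 0
  0 0 0 0
  0 0 0 0
Max pheromone 3 at (1,3)

Answer: (1,3)=3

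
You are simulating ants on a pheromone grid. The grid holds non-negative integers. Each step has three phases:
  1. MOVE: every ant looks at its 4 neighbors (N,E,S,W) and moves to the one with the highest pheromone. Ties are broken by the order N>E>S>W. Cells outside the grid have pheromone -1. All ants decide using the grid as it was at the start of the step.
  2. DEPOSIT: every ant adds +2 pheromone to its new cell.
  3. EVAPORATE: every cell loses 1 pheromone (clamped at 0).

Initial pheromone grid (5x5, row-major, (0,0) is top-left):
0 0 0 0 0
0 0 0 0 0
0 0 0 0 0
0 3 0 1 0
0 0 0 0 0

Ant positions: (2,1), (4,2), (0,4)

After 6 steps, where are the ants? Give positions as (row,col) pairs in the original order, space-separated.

Step 1: ant0:(2,1)->S->(3,1) | ant1:(4,2)->N->(3,2) | ant2:(0,4)->S->(1,4)
  grid max=4 at (3,1)
Step 2: ant0:(3,1)->E->(3,2) | ant1:(3,2)->W->(3,1) | ant2:(1,4)->N->(0,4)
  grid max=5 at (3,1)
Step 3: ant0:(3,2)->W->(3,1) | ant1:(3,1)->E->(3,2) | ant2:(0,4)->S->(1,4)
  grid max=6 at (3,1)
Step 4: ant0:(3,1)->E->(3,2) | ant1:(3,2)->W->(3,1) | ant2:(1,4)->N->(0,4)
  grid max=7 at (3,1)
Step 5: ant0:(3,2)->W->(3,1) | ant1:(3,1)->E->(3,2) | ant2:(0,4)->S->(1,4)
  grid max=8 at (3,1)
Step 6: ant0:(3,1)->E->(3,2) | ant1:(3,2)->W->(3,1) | ant2:(1,4)->N->(0,4)
  grid max=9 at (3,1)

(3,2) (3,1) (0,4)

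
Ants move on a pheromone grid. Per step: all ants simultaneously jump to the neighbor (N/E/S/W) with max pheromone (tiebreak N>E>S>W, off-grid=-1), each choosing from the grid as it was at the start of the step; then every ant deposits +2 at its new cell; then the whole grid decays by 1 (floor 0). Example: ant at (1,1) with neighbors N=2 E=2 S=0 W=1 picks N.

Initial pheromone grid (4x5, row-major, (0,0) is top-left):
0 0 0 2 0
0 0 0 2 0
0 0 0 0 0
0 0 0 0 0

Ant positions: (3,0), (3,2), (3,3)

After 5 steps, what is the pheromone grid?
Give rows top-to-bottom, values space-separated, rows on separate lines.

After step 1: ants at (2,0),(2,2),(2,3)
  0 0 0 1 0
  0 0 0 1 0
  1 0 1 1 0
  0 0 0 0 0
After step 2: ants at (1,0),(2,3),(1,3)
  0 0 0 0 0
  1 0 0 2 0
  0 0 0 2 0
  0 0 0 0 0
After step 3: ants at (0,0),(1,3),(2,3)
  1 0 0 0 0
  0 0 0 3 0
  0 0 0 3 0
  0 0 0 0 0
After step 4: ants at (0,1),(2,3),(1,3)
  0 1 0 0 0
  0 0 0 4 0
  0 0 0 4 0
  0 0 0 0 0
After step 5: ants at (0,2),(1,3),(2,3)
  0 0 1 0 0
  0 0 0 5 0
  0 0 0 5 0
  0 0 0 0 0

0 0 1 0 0
0 0 0 5 0
0 0 0 5 0
0 0 0 0 0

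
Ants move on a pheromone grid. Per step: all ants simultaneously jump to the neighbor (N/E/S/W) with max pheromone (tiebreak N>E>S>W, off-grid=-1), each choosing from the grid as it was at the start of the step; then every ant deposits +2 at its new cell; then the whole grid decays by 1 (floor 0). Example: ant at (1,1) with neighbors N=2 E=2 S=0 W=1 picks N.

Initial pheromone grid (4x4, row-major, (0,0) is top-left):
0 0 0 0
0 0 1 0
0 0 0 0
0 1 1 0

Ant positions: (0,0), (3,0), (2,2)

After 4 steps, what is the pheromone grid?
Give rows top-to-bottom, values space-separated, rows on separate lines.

After step 1: ants at (0,1),(3,1),(1,2)
  0 1 0 0
  0 0 2 0
  0 0 0 0
  0 2 0 0
After step 2: ants at (0,2),(2,1),(0,2)
  0 0 3 0
  0 0 1 0
  0 1 0 0
  0 1 0 0
After step 3: ants at (1,2),(3,1),(1,2)
  0 0 2 0
  0 0 4 0
  0 0 0 0
  0 2 0 0
After step 4: ants at (0,2),(2,1),(0,2)
  0 0 5 0
  0 0 3 0
  0 1 0 0
  0 1 0 0

0 0 5 0
0 0 3 0
0 1 0 0
0 1 0 0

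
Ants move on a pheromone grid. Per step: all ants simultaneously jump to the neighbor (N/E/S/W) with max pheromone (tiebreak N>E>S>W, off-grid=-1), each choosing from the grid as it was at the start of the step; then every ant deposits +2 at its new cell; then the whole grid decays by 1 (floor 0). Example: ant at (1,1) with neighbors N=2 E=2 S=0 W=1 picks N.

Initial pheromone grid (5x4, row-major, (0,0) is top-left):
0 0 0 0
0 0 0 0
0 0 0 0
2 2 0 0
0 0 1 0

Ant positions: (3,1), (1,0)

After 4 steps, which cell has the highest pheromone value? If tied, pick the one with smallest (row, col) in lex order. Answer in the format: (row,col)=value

Answer: (3,0)=2

Derivation:
Step 1: ant0:(3,1)->W->(3,0) | ant1:(1,0)->N->(0,0)
  grid max=3 at (3,0)
Step 2: ant0:(3,0)->E->(3,1) | ant1:(0,0)->E->(0,1)
  grid max=2 at (3,0)
Step 3: ant0:(3,1)->W->(3,0) | ant1:(0,1)->E->(0,2)
  grid max=3 at (3,0)
Step 4: ant0:(3,0)->E->(3,1) | ant1:(0,2)->E->(0,3)
  grid max=2 at (3,0)
Final grid:
  0 0 0 1
  0 0 0 0
  0 0 0 0
  2 2 0 0
  0 0 0 0
Max pheromone 2 at (3,0)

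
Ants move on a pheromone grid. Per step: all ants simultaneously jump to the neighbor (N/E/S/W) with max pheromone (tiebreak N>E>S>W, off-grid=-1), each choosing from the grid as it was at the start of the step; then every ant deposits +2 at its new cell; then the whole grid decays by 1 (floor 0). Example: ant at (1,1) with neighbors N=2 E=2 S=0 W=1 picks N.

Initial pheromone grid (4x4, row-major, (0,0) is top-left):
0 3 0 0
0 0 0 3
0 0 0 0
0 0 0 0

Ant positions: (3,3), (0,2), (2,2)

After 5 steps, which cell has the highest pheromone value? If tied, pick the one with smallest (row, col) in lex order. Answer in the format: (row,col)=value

Answer: (1,3)=6

Derivation:
Step 1: ant0:(3,3)->N->(2,3) | ant1:(0,2)->W->(0,1) | ant2:(2,2)->N->(1,2)
  grid max=4 at (0,1)
Step 2: ant0:(2,3)->N->(1,3) | ant1:(0,1)->E->(0,2) | ant2:(1,2)->E->(1,3)
  grid max=5 at (1,3)
Step 3: ant0:(1,3)->N->(0,3) | ant1:(0,2)->W->(0,1) | ant2:(1,3)->N->(0,3)
  grid max=4 at (0,1)
Step 4: ant0:(0,3)->S->(1,3) | ant1:(0,1)->E->(0,2) | ant2:(0,3)->S->(1,3)
  grid max=7 at (1,3)
Step 5: ant0:(1,3)->N->(0,3) | ant1:(0,2)->W->(0,1) | ant2:(1,3)->N->(0,3)
  grid max=6 at (1,3)
Final grid:
  0 4 0 5
  0 0 0 6
  0 0 0 0
  0 0 0 0
Max pheromone 6 at (1,3)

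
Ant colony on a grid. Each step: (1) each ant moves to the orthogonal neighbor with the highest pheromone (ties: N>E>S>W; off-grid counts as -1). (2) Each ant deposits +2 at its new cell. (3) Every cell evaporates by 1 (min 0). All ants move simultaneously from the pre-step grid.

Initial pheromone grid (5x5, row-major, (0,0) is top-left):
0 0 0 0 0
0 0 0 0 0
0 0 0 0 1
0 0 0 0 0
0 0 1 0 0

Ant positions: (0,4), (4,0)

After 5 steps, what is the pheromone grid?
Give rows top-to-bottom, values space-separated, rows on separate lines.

After step 1: ants at (1,4),(3,0)
  0 0 0 0 0
  0 0 0 0 1
  0 0 0 0 0
  1 0 0 0 0
  0 0 0 0 0
After step 2: ants at (0,4),(2,0)
  0 0 0 0 1
  0 0 0 0 0
  1 0 0 0 0
  0 0 0 0 0
  0 0 0 0 0
After step 3: ants at (1,4),(1,0)
  0 0 0 0 0
  1 0 0 0 1
  0 0 0 0 0
  0 0 0 0 0
  0 0 0 0 0
After step 4: ants at (0,4),(0,0)
  1 0 0 0 1
  0 0 0 0 0
  0 0 0 0 0
  0 0 0 0 0
  0 0 0 0 0
After step 5: ants at (1,4),(0,1)
  0 1 0 0 0
  0 0 0 0 1
  0 0 0 0 0
  0 0 0 0 0
  0 0 0 0 0

0 1 0 0 0
0 0 0 0 1
0 0 0 0 0
0 0 0 0 0
0 0 0 0 0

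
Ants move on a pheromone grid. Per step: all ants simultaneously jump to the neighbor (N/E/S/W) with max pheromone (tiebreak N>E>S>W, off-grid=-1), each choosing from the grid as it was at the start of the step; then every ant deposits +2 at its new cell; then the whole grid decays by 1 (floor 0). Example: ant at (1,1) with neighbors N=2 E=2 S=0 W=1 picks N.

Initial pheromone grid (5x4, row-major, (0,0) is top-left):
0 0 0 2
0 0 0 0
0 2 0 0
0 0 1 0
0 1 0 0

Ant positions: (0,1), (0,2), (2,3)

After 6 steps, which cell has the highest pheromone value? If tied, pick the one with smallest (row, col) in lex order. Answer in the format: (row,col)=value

Answer: (0,3)=14

Derivation:
Step 1: ant0:(0,1)->E->(0,2) | ant1:(0,2)->E->(0,3) | ant2:(2,3)->N->(1,3)
  grid max=3 at (0,3)
Step 2: ant0:(0,2)->E->(0,3) | ant1:(0,3)->S->(1,3) | ant2:(1,3)->N->(0,3)
  grid max=6 at (0,3)
Step 3: ant0:(0,3)->S->(1,3) | ant1:(1,3)->N->(0,3) | ant2:(0,3)->S->(1,3)
  grid max=7 at (0,3)
Step 4: ant0:(1,3)->N->(0,3) | ant1:(0,3)->S->(1,3) | ant2:(1,3)->N->(0,3)
  grid max=10 at (0,3)
Step 5: ant0:(0,3)->S->(1,3) | ant1:(1,3)->N->(0,3) | ant2:(0,3)->S->(1,3)
  grid max=11 at (0,3)
Step 6: ant0:(1,3)->N->(0,3) | ant1:(0,3)->S->(1,3) | ant2:(1,3)->N->(0,3)
  grid max=14 at (0,3)
Final grid:
  0 0 0 14
  0 0 0 10
  0 0 0 0
  0 0 0 0
  0 0 0 0
Max pheromone 14 at (0,3)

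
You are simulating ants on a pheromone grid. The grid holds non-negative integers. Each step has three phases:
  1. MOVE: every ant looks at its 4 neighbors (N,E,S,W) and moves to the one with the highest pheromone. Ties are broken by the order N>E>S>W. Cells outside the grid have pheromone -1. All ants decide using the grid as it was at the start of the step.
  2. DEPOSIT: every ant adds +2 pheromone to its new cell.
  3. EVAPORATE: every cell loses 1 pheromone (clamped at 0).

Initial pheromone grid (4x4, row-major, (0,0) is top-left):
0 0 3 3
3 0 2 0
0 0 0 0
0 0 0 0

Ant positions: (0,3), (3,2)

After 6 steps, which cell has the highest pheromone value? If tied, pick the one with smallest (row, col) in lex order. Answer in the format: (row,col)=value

Step 1: ant0:(0,3)->W->(0,2) | ant1:(3,2)->N->(2,2)
  grid max=4 at (0,2)
Step 2: ant0:(0,2)->E->(0,3) | ant1:(2,2)->N->(1,2)
  grid max=3 at (0,2)
Step 3: ant0:(0,3)->W->(0,2) | ant1:(1,2)->N->(0,2)
  grid max=6 at (0,2)
Step 4: ant0:(0,2)->E->(0,3) | ant1:(0,2)->E->(0,3)
  grid max=5 at (0,2)
Step 5: ant0:(0,3)->W->(0,2) | ant1:(0,3)->W->(0,2)
  grid max=8 at (0,2)
Step 6: ant0:(0,2)->E->(0,3) | ant1:(0,2)->E->(0,3)
  grid max=7 at (0,2)
Final grid:
  0 0 7 7
  0 0 0 0
  0 0 0 0
  0 0 0 0
Max pheromone 7 at (0,2)

Answer: (0,2)=7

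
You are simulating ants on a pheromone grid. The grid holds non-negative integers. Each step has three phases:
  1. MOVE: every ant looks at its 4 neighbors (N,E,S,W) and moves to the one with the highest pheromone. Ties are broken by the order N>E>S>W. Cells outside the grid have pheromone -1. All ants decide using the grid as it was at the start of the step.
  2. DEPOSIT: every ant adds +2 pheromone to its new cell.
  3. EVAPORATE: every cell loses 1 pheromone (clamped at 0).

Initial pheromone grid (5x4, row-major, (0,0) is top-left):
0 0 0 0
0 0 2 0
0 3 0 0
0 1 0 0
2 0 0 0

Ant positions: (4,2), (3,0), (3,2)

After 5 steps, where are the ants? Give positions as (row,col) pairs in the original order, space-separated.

Step 1: ant0:(4,2)->N->(3,2) | ant1:(3,0)->S->(4,0) | ant2:(3,2)->W->(3,1)
  grid max=3 at (4,0)
Step 2: ant0:(3,2)->W->(3,1) | ant1:(4,0)->N->(3,0) | ant2:(3,1)->N->(2,1)
  grid max=3 at (2,1)
Step 3: ant0:(3,1)->N->(2,1) | ant1:(3,0)->E->(3,1) | ant2:(2,1)->S->(3,1)
  grid max=6 at (3,1)
Step 4: ant0:(2,1)->S->(3,1) | ant1:(3,1)->N->(2,1) | ant2:(3,1)->N->(2,1)
  grid max=7 at (2,1)
Step 5: ant0:(3,1)->N->(2,1) | ant1:(2,1)->S->(3,1) | ant2:(2,1)->S->(3,1)
  grid max=10 at (3,1)

(2,1) (3,1) (3,1)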